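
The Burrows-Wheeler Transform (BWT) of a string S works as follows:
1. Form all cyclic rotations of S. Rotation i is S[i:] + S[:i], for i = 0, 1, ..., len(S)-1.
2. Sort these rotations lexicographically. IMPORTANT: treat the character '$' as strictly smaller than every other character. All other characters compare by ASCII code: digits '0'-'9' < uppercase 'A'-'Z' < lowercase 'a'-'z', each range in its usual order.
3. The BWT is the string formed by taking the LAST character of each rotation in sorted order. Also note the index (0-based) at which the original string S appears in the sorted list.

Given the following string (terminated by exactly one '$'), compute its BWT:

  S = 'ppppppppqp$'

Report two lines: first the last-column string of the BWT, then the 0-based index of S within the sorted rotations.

Answer: pq$pppppppp
2

Derivation:
All 11 rotations (rotation i = S[i:]+S[:i]):
  rot[0] = ppppppppqp$
  rot[1] = pppppppqp$p
  rot[2] = ppppppqp$pp
  rot[3] = pppppqp$ppp
  rot[4] = ppppqp$pppp
  rot[5] = pppqp$ppppp
  rot[6] = ppqp$pppppp
  rot[7] = pqp$ppppppp
  rot[8] = qp$pppppppp
  rot[9] = p$ppppppppq
  rot[10] = $ppppppppqp
Sorted (with $ < everything):
  sorted[0] = $ppppppppqp  (last char: 'p')
  sorted[1] = p$ppppppppq  (last char: 'q')
  sorted[2] = ppppppppqp$  (last char: '$')
  sorted[3] = pppppppqp$p  (last char: 'p')
  sorted[4] = ppppppqp$pp  (last char: 'p')
  sorted[5] = pppppqp$ppp  (last char: 'p')
  sorted[6] = ppppqp$pppp  (last char: 'p')
  sorted[7] = pppqp$ppppp  (last char: 'p')
  sorted[8] = ppqp$pppppp  (last char: 'p')
  sorted[9] = pqp$ppppppp  (last char: 'p')
  sorted[10] = qp$pppppppp  (last char: 'p')
Last column: pq$pppppppp
Original string S is at sorted index 2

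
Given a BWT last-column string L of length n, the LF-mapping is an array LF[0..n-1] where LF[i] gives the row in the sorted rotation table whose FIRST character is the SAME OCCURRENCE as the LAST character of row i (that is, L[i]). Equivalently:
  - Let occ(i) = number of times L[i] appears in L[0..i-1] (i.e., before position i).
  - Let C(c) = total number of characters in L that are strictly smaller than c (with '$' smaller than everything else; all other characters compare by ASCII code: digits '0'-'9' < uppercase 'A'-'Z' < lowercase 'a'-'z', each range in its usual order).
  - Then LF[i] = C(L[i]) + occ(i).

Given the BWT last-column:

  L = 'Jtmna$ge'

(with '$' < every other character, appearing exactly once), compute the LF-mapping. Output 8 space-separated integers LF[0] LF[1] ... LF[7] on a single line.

Answer: 1 7 5 6 2 0 4 3

Derivation:
Char counts: '$':1, 'J':1, 'a':1, 'e':1, 'g':1, 'm':1, 'n':1, 't':1
C (first-col start): C('$')=0, C('J')=1, C('a')=2, C('e')=3, C('g')=4, C('m')=5, C('n')=6, C('t')=7
L[0]='J': occ=0, LF[0]=C('J')+0=1+0=1
L[1]='t': occ=0, LF[1]=C('t')+0=7+0=7
L[2]='m': occ=0, LF[2]=C('m')+0=5+0=5
L[3]='n': occ=0, LF[3]=C('n')+0=6+0=6
L[4]='a': occ=0, LF[4]=C('a')+0=2+0=2
L[5]='$': occ=0, LF[5]=C('$')+0=0+0=0
L[6]='g': occ=0, LF[6]=C('g')+0=4+0=4
L[7]='e': occ=0, LF[7]=C('e')+0=3+0=3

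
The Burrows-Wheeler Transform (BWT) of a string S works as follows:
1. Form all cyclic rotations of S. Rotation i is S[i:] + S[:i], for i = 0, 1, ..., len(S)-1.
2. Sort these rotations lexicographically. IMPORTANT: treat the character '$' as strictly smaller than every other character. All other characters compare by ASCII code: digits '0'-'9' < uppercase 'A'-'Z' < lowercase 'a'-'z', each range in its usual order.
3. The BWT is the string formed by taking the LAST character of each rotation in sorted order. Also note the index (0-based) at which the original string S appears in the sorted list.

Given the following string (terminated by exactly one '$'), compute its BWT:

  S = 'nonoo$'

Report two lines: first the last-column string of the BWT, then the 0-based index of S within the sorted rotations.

All 6 rotations (rotation i = S[i:]+S[:i]):
  rot[0] = nonoo$
  rot[1] = onoo$n
  rot[2] = noo$no
  rot[3] = oo$non
  rot[4] = o$nono
  rot[5] = $nonoo
Sorted (with $ < everything):
  sorted[0] = $nonoo  (last char: 'o')
  sorted[1] = nonoo$  (last char: '$')
  sorted[2] = noo$no  (last char: 'o')
  sorted[3] = o$nono  (last char: 'o')
  sorted[4] = onoo$n  (last char: 'n')
  sorted[5] = oo$non  (last char: 'n')
Last column: o$oonn
Original string S is at sorted index 1

Answer: o$oonn
1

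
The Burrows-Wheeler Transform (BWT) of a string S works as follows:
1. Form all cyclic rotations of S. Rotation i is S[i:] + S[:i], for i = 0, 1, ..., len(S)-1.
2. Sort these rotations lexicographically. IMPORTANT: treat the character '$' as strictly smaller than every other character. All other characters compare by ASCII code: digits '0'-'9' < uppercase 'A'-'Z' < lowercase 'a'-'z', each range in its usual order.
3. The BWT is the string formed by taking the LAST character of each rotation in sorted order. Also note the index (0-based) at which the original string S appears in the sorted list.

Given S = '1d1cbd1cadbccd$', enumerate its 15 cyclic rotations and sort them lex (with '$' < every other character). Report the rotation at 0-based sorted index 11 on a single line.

Answer: d$1d1cbd1cadbcc

Derivation:
All 15 rotations (rotation i = S[i:]+S[:i]):
  rot[0] = 1d1cbd1cadbccd$
  rot[1] = d1cbd1cadbccd$1
  rot[2] = 1cbd1cadbccd$1d
  rot[3] = cbd1cadbccd$1d1
  rot[4] = bd1cadbccd$1d1c
  rot[5] = d1cadbccd$1d1cb
  rot[6] = 1cadbccd$1d1cbd
  rot[7] = cadbccd$1d1cbd1
  rot[8] = adbccd$1d1cbd1c
  rot[9] = dbccd$1d1cbd1ca
  rot[10] = bccd$1d1cbd1cad
  rot[11] = ccd$1d1cbd1cadb
  rot[12] = cd$1d1cbd1cadbc
  rot[13] = d$1d1cbd1cadbcc
  rot[14] = $1d1cbd1cadbccd
Sorted (with $ < everything):
  sorted[0] = $1d1cbd1cadbccd
  sorted[1] = 1cadbccd$1d1cbd
  sorted[2] = 1cbd1cadbccd$1d
  sorted[3] = 1d1cbd1cadbccd$
  sorted[4] = adbccd$1d1cbd1c
  sorted[5] = bccd$1d1cbd1cad
  sorted[6] = bd1cadbccd$1d1c
  sorted[7] = cadbccd$1d1cbd1
  sorted[8] = cbd1cadbccd$1d1
  sorted[9] = ccd$1d1cbd1cadb
  sorted[10] = cd$1d1cbd1cadbc
  sorted[11] = d$1d1cbd1cadbcc
  sorted[12] = d1cadbccd$1d1cb
  sorted[13] = d1cbd1cadbccd$1
  sorted[14] = dbccd$1d1cbd1ca
sorted[11] = d$1d1cbd1cadbcc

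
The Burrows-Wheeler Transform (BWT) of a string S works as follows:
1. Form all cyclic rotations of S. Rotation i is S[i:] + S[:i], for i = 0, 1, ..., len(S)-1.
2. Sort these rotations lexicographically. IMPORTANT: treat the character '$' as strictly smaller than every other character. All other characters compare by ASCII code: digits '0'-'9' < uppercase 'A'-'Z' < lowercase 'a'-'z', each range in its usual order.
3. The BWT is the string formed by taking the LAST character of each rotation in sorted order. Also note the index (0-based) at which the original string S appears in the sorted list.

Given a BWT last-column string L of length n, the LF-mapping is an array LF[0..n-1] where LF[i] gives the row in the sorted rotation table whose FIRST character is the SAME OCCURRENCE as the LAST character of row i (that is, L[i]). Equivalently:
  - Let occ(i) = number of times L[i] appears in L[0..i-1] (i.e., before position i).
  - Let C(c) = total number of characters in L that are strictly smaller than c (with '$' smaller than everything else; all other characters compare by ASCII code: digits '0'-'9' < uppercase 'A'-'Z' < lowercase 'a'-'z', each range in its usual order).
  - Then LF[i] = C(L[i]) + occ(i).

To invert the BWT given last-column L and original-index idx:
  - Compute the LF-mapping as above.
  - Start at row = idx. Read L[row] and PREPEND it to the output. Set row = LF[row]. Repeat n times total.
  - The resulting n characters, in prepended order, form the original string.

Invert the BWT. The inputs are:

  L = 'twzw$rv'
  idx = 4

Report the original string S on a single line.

Answer: wrwvzt$

Derivation:
LF mapping: 2 4 6 5 0 1 3
Walk LF starting at row 4, prepending L[row]:
  step 1: row=4, L[4]='$', prepend. Next row=LF[4]=0
  step 2: row=0, L[0]='t', prepend. Next row=LF[0]=2
  step 3: row=2, L[2]='z', prepend. Next row=LF[2]=6
  step 4: row=6, L[6]='v', prepend. Next row=LF[6]=3
  step 5: row=3, L[3]='w', prepend. Next row=LF[3]=5
  step 6: row=5, L[5]='r', prepend. Next row=LF[5]=1
  step 7: row=1, L[1]='w', prepend. Next row=LF[1]=4
Reversed output: wrwvzt$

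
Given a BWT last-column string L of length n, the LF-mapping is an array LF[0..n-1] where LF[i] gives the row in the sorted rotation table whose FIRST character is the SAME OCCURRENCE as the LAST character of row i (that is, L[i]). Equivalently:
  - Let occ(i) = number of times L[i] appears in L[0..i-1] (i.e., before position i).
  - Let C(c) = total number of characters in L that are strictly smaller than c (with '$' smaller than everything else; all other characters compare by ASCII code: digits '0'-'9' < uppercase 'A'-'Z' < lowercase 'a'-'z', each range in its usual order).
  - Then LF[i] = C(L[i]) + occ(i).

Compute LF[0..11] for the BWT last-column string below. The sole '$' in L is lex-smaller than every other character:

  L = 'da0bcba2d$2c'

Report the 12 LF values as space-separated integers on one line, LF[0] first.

Char counts: '$':1, '0':1, '2':2, 'a':2, 'b':2, 'c':2, 'd':2
C (first-col start): C('$')=0, C('0')=1, C('2')=2, C('a')=4, C('b')=6, C('c')=8, C('d')=10
L[0]='d': occ=0, LF[0]=C('d')+0=10+0=10
L[1]='a': occ=0, LF[1]=C('a')+0=4+0=4
L[2]='0': occ=0, LF[2]=C('0')+0=1+0=1
L[3]='b': occ=0, LF[3]=C('b')+0=6+0=6
L[4]='c': occ=0, LF[4]=C('c')+0=8+0=8
L[5]='b': occ=1, LF[5]=C('b')+1=6+1=7
L[6]='a': occ=1, LF[6]=C('a')+1=4+1=5
L[7]='2': occ=0, LF[7]=C('2')+0=2+0=2
L[8]='d': occ=1, LF[8]=C('d')+1=10+1=11
L[9]='$': occ=0, LF[9]=C('$')+0=0+0=0
L[10]='2': occ=1, LF[10]=C('2')+1=2+1=3
L[11]='c': occ=1, LF[11]=C('c')+1=8+1=9

Answer: 10 4 1 6 8 7 5 2 11 0 3 9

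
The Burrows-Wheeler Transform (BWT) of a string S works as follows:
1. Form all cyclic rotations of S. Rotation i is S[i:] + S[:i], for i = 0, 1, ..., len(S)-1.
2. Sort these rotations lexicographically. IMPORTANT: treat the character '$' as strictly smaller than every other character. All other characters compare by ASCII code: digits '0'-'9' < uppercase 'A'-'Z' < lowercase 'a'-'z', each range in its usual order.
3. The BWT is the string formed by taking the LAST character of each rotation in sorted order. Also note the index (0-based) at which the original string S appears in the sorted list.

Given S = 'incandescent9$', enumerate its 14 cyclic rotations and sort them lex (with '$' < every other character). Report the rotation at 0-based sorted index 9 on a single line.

All 14 rotations (rotation i = S[i:]+S[:i]):
  rot[0] = incandescent9$
  rot[1] = ncandescent9$i
  rot[2] = candescent9$in
  rot[3] = andescent9$inc
  rot[4] = ndescent9$inca
  rot[5] = descent9$incan
  rot[6] = escent9$incand
  rot[7] = scent9$incande
  rot[8] = cent9$incandes
  rot[9] = ent9$incandesc
  rot[10] = nt9$incandesce
  rot[11] = t9$incandescen
  rot[12] = 9$incandescent
  rot[13] = $incandescent9
Sorted (with $ < everything):
  sorted[0] = $incandescent9
  sorted[1] = 9$incandescent
  sorted[2] = andescent9$inc
  sorted[3] = candescent9$in
  sorted[4] = cent9$incandes
  sorted[5] = descent9$incan
  sorted[6] = ent9$incandesc
  sorted[7] = escent9$incand
  sorted[8] = incandescent9$
  sorted[9] = ncandescent9$i
  sorted[10] = ndescent9$inca
  sorted[11] = nt9$incandesce
  sorted[12] = scent9$incande
  sorted[13] = t9$incandescen
sorted[9] = ncandescent9$i

Answer: ncandescent9$i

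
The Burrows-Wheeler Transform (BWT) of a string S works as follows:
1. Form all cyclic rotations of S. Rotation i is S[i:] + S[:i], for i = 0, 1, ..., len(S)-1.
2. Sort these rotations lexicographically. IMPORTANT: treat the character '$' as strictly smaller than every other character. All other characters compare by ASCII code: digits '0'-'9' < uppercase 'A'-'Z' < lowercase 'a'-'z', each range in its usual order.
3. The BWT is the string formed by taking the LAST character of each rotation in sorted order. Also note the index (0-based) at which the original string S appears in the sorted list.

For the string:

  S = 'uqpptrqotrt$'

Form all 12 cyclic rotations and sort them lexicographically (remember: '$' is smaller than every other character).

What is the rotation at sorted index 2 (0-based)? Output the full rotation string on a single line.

All 12 rotations (rotation i = S[i:]+S[:i]):
  rot[0] = uqpptrqotrt$
  rot[1] = qpptrqotrt$u
  rot[2] = pptrqotrt$uq
  rot[3] = ptrqotrt$uqp
  rot[4] = trqotrt$uqpp
  rot[5] = rqotrt$uqppt
  rot[6] = qotrt$uqpptr
  rot[7] = otrt$uqpptrq
  rot[8] = trt$uqpptrqo
  rot[9] = rt$uqpptrqot
  rot[10] = t$uqpptrqotr
  rot[11] = $uqpptrqotrt
Sorted (with $ < everything):
  sorted[0] = $uqpptrqotrt
  sorted[1] = otrt$uqpptrq
  sorted[2] = pptrqotrt$uq
  sorted[3] = ptrqotrt$uqp
  sorted[4] = qotrt$uqpptr
  sorted[5] = qpptrqotrt$u
  sorted[6] = rqotrt$uqppt
  sorted[7] = rt$uqpptrqot
  sorted[8] = t$uqpptrqotr
  sorted[9] = trqotrt$uqpp
  sorted[10] = trt$uqpptrqo
  sorted[11] = uqpptrqotrt$
sorted[2] = pptrqotrt$uq

Answer: pptrqotrt$uq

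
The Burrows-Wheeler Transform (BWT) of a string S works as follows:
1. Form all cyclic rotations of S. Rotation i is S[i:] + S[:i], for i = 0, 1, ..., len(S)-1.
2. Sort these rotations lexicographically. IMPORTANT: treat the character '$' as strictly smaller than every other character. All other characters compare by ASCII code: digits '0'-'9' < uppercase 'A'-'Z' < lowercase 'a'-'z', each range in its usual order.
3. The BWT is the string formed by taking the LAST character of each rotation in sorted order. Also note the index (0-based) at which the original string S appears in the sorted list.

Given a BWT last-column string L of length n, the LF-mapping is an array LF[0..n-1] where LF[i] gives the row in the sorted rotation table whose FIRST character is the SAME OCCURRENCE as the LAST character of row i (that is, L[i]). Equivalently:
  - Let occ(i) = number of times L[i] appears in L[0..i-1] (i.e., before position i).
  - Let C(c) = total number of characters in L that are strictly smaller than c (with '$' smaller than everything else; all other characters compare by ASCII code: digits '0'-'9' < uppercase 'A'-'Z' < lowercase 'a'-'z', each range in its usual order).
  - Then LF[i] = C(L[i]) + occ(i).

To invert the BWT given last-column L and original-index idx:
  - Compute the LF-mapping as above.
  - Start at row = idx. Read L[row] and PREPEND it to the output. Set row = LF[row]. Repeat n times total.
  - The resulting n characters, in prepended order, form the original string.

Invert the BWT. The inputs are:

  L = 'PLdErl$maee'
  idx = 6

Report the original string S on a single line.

Answer: emeraldLEP$

Derivation:
LF mapping: 3 2 5 1 10 8 0 9 4 6 7
Walk LF starting at row 6, prepending L[row]:
  step 1: row=6, L[6]='$', prepend. Next row=LF[6]=0
  step 2: row=0, L[0]='P', prepend. Next row=LF[0]=3
  step 3: row=3, L[3]='E', prepend. Next row=LF[3]=1
  step 4: row=1, L[1]='L', prepend. Next row=LF[1]=2
  step 5: row=2, L[2]='d', prepend. Next row=LF[2]=5
  step 6: row=5, L[5]='l', prepend. Next row=LF[5]=8
  step 7: row=8, L[8]='a', prepend. Next row=LF[8]=4
  step 8: row=4, L[4]='r', prepend. Next row=LF[4]=10
  step 9: row=10, L[10]='e', prepend. Next row=LF[10]=7
  step 10: row=7, L[7]='m', prepend. Next row=LF[7]=9
  step 11: row=9, L[9]='e', prepend. Next row=LF[9]=6
Reversed output: emeraldLEP$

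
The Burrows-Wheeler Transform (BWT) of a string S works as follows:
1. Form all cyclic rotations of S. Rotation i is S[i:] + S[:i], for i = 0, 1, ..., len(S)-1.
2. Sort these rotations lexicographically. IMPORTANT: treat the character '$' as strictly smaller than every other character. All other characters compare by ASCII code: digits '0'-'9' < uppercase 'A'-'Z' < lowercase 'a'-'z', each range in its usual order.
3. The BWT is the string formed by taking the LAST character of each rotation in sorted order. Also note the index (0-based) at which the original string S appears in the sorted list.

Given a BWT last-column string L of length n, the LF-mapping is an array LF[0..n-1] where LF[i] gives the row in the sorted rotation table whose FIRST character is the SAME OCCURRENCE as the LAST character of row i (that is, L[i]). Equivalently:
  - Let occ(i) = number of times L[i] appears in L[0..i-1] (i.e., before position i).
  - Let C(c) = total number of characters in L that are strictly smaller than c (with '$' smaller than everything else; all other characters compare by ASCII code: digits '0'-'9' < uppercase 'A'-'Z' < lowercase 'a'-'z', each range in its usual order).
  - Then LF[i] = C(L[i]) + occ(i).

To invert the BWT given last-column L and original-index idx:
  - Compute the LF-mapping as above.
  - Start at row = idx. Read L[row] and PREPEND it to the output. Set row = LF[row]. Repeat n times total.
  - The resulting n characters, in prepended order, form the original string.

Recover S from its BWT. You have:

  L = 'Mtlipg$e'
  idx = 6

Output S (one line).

Answer: pigletM$

Derivation:
LF mapping: 1 7 5 4 6 3 0 2
Walk LF starting at row 6, prepending L[row]:
  step 1: row=6, L[6]='$', prepend. Next row=LF[6]=0
  step 2: row=0, L[0]='M', prepend. Next row=LF[0]=1
  step 3: row=1, L[1]='t', prepend. Next row=LF[1]=7
  step 4: row=7, L[7]='e', prepend. Next row=LF[7]=2
  step 5: row=2, L[2]='l', prepend. Next row=LF[2]=5
  step 6: row=5, L[5]='g', prepend. Next row=LF[5]=3
  step 7: row=3, L[3]='i', prepend. Next row=LF[3]=4
  step 8: row=4, L[4]='p', prepend. Next row=LF[4]=6
Reversed output: pigletM$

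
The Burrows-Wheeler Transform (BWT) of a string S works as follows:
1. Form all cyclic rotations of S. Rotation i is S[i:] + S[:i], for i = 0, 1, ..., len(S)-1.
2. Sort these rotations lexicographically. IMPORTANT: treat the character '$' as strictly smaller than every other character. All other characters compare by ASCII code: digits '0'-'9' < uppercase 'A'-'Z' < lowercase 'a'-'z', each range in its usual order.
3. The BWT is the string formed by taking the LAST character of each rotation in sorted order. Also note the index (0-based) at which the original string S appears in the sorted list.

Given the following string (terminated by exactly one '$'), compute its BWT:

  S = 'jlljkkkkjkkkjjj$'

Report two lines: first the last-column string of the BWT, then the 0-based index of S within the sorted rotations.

All 16 rotations (rotation i = S[i:]+S[:i]):
  rot[0] = jlljkkkkjkkkjjj$
  rot[1] = lljkkkkjkkkjjj$j
  rot[2] = ljkkkkjkkkjjj$jl
  rot[3] = jkkkkjkkkjjj$jll
  rot[4] = kkkkjkkkjjj$jllj
  rot[5] = kkkjkkkjjj$jlljk
  rot[6] = kkjkkkjjj$jlljkk
  rot[7] = kjkkkjjj$jlljkkk
  rot[8] = jkkkjjj$jlljkkkk
  rot[9] = kkkjjj$jlljkkkkj
  rot[10] = kkjjj$jlljkkkkjk
  rot[11] = kjjj$jlljkkkkjkk
  rot[12] = jjj$jlljkkkkjkkk
  rot[13] = jj$jlljkkkkjkkkj
  rot[14] = j$jlljkkkkjkkkjj
  rot[15] = $jlljkkkkjkkkjjj
Sorted (with $ < everything):
  sorted[0] = $jlljkkkkjkkkjjj  (last char: 'j')
  sorted[1] = j$jlljkkkkjkkkjj  (last char: 'j')
  sorted[2] = jj$jlljkkkkjkkkj  (last char: 'j')
  sorted[3] = jjj$jlljkkkkjkkk  (last char: 'k')
  sorted[4] = jkkkjjj$jlljkkkk  (last char: 'k')
  sorted[5] = jkkkkjkkkjjj$jll  (last char: 'l')
  sorted[6] = jlljkkkkjkkkjjj$  (last char: '$')
  sorted[7] = kjjj$jlljkkkkjkk  (last char: 'k')
  sorted[8] = kjkkkjjj$jlljkkk  (last char: 'k')
  sorted[9] = kkjjj$jlljkkkkjk  (last char: 'k')
  sorted[10] = kkjkkkjjj$jlljkk  (last char: 'k')
  sorted[11] = kkkjjj$jlljkkkkj  (last char: 'j')
  sorted[12] = kkkjkkkjjj$jlljk  (last char: 'k')
  sorted[13] = kkkkjkkkjjj$jllj  (last char: 'j')
  sorted[14] = ljkkkkjkkkjjj$jl  (last char: 'l')
  sorted[15] = lljkkkkjkkkjjj$j  (last char: 'j')
Last column: jjjkkl$kkkkjkjlj
Original string S is at sorted index 6

Answer: jjjkkl$kkkkjkjlj
6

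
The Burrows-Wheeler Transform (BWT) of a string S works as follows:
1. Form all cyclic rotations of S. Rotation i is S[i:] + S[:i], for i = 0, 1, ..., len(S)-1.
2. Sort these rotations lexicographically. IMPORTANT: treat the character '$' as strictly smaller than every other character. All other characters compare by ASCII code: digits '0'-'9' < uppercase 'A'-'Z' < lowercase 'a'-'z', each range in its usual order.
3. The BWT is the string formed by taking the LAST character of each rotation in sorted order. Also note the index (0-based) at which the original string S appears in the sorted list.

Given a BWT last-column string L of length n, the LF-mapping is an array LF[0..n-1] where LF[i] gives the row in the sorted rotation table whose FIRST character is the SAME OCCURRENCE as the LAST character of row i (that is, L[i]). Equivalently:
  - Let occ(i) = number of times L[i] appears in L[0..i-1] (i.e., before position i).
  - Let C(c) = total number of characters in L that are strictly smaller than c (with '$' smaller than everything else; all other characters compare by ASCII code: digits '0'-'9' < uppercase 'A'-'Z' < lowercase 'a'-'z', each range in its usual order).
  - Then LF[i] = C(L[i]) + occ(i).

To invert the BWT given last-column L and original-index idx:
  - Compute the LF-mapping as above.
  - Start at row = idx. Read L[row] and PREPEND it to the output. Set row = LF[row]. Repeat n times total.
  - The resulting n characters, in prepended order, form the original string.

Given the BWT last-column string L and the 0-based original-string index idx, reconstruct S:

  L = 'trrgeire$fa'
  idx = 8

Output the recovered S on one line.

Answer: refrigerat$

Derivation:
LF mapping: 10 7 8 5 2 6 9 3 0 4 1
Walk LF starting at row 8, prepending L[row]:
  step 1: row=8, L[8]='$', prepend. Next row=LF[8]=0
  step 2: row=0, L[0]='t', prepend. Next row=LF[0]=10
  step 3: row=10, L[10]='a', prepend. Next row=LF[10]=1
  step 4: row=1, L[1]='r', prepend. Next row=LF[1]=7
  step 5: row=7, L[7]='e', prepend. Next row=LF[7]=3
  step 6: row=3, L[3]='g', prepend. Next row=LF[3]=5
  step 7: row=5, L[5]='i', prepend. Next row=LF[5]=6
  step 8: row=6, L[6]='r', prepend. Next row=LF[6]=9
  step 9: row=9, L[9]='f', prepend. Next row=LF[9]=4
  step 10: row=4, L[4]='e', prepend. Next row=LF[4]=2
  step 11: row=2, L[2]='r', prepend. Next row=LF[2]=8
Reversed output: refrigerat$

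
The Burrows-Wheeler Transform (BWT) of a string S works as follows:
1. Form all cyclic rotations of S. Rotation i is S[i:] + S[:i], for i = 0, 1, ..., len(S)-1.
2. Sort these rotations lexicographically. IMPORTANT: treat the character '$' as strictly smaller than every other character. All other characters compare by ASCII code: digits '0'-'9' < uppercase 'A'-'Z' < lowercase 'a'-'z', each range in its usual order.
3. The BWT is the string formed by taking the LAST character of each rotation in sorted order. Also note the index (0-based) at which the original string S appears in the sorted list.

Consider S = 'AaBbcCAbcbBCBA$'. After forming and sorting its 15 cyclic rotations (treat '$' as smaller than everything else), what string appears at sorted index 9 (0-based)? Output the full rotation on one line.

Answer: aBbcCAbcbBCBA$A

Derivation:
All 15 rotations (rotation i = S[i:]+S[:i]):
  rot[0] = AaBbcCAbcbBCBA$
  rot[1] = aBbcCAbcbBCBA$A
  rot[2] = BbcCAbcbBCBA$Aa
  rot[3] = bcCAbcbBCBA$AaB
  rot[4] = cCAbcbBCBA$AaBb
  rot[5] = CAbcbBCBA$AaBbc
  rot[6] = AbcbBCBA$AaBbcC
  rot[7] = bcbBCBA$AaBbcCA
  rot[8] = cbBCBA$AaBbcCAb
  rot[9] = bBCBA$AaBbcCAbc
  rot[10] = BCBA$AaBbcCAbcb
  rot[11] = CBA$AaBbcCAbcbB
  rot[12] = BA$AaBbcCAbcbBC
  rot[13] = A$AaBbcCAbcbBCB
  rot[14] = $AaBbcCAbcbBCBA
Sorted (with $ < everything):
  sorted[0] = $AaBbcCAbcbBCBA
  sorted[1] = A$AaBbcCAbcbBCB
  sorted[2] = AaBbcCAbcbBCBA$
  sorted[3] = AbcbBCBA$AaBbcC
  sorted[4] = BA$AaBbcCAbcbBC
  sorted[5] = BCBA$AaBbcCAbcb
  sorted[6] = BbcCAbcbBCBA$Aa
  sorted[7] = CAbcbBCBA$AaBbc
  sorted[8] = CBA$AaBbcCAbcbB
  sorted[9] = aBbcCAbcbBCBA$A
  sorted[10] = bBCBA$AaBbcCAbc
  sorted[11] = bcCAbcbBCBA$AaB
  sorted[12] = bcbBCBA$AaBbcCA
  sorted[13] = cCAbcbBCBA$AaBb
  sorted[14] = cbBCBA$AaBbcCAb
sorted[9] = aBbcCAbcbBCBA$A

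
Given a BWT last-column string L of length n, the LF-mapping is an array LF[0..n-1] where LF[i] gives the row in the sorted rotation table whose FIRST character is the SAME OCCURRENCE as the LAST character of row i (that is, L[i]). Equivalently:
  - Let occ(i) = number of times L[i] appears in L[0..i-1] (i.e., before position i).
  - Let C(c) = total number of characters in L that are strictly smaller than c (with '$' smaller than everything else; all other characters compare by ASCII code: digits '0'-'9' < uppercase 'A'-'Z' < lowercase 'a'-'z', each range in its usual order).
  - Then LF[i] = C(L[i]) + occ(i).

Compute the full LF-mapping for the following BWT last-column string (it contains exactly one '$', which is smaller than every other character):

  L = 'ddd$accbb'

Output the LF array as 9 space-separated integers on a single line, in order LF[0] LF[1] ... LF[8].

Answer: 6 7 8 0 1 4 5 2 3

Derivation:
Char counts: '$':1, 'a':1, 'b':2, 'c':2, 'd':3
C (first-col start): C('$')=0, C('a')=1, C('b')=2, C('c')=4, C('d')=6
L[0]='d': occ=0, LF[0]=C('d')+0=6+0=6
L[1]='d': occ=1, LF[1]=C('d')+1=6+1=7
L[2]='d': occ=2, LF[2]=C('d')+2=6+2=8
L[3]='$': occ=0, LF[3]=C('$')+0=0+0=0
L[4]='a': occ=0, LF[4]=C('a')+0=1+0=1
L[5]='c': occ=0, LF[5]=C('c')+0=4+0=4
L[6]='c': occ=1, LF[6]=C('c')+1=4+1=5
L[7]='b': occ=0, LF[7]=C('b')+0=2+0=2
L[8]='b': occ=1, LF[8]=C('b')+1=2+1=3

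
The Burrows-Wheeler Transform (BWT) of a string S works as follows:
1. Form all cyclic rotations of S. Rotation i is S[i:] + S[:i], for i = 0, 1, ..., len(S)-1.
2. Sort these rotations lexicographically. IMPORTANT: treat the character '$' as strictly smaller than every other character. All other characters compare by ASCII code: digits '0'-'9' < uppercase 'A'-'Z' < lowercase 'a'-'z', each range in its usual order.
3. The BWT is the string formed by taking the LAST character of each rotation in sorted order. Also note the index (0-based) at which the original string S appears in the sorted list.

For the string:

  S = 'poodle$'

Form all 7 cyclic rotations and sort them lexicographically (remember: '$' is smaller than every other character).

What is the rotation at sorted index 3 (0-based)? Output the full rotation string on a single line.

All 7 rotations (rotation i = S[i:]+S[:i]):
  rot[0] = poodle$
  rot[1] = oodle$p
  rot[2] = odle$po
  rot[3] = dle$poo
  rot[4] = le$pood
  rot[5] = e$poodl
  rot[6] = $poodle
Sorted (with $ < everything):
  sorted[0] = $poodle
  sorted[1] = dle$poo
  sorted[2] = e$poodl
  sorted[3] = le$pood
  sorted[4] = odle$po
  sorted[5] = oodle$p
  sorted[6] = poodle$
sorted[3] = le$pood

Answer: le$pood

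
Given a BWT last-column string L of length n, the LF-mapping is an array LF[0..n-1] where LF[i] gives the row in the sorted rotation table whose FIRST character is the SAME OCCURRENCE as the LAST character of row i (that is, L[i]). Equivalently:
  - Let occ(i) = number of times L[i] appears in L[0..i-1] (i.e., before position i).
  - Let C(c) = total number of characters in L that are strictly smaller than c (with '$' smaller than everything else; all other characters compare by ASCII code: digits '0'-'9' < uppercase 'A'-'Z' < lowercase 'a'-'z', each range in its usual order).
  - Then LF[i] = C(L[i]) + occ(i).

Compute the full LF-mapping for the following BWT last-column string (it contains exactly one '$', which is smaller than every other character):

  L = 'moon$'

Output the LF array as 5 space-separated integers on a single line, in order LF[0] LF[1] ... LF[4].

Answer: 1 3 4 2 0

Derivation:
Char counts: '$':1, 'm':1, 'n':1, 'o':2
C (first-col start): C('$')=0, C('m')=1, C('n')=2, C('o')=3
L[0]='m': occ=0, LF[0]=C('m')+0=1+0=1
L[1]='o': occ=0, LF[1]=C('o')+0=3+0=3
L[2]='o': occ=1, LF[2]=C('o')+1=3+1=4
L[3]='n': occ=0, LF[3]=C('n')+0=2+0=2
L[4]='$': occ=0, LF[4]=C('$')+0=0+0=0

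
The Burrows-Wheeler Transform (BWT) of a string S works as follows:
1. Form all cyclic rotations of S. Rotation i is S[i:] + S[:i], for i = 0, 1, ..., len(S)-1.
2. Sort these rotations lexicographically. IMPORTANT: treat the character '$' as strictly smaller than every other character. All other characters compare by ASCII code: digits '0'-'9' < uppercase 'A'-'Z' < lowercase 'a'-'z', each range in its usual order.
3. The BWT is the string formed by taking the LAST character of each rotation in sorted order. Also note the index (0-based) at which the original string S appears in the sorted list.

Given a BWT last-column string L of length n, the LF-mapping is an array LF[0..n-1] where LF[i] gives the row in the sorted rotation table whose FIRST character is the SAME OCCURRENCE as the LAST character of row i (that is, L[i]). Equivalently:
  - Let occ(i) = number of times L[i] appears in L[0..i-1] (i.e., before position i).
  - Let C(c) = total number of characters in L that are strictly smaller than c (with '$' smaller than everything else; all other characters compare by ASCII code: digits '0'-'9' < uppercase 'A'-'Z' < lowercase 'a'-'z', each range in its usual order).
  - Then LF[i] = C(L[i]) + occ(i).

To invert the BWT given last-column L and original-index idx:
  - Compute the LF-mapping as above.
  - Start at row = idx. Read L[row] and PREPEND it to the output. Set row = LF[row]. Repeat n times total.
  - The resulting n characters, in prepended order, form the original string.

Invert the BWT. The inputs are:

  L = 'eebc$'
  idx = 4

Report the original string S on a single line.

LF mapping: 3 4 1 2 0
Walk LF starting at row 4, prepending L[row]:
  step 1: row=4, L[4]='$', prepend. Next row=LF[4]=0
  step 2: row=0, L[0]='e', prepend. Next row=LF[0]=3
  step 3: row=3, L[3]='c', prepend. Next row=LF[3]=2
  step 4: row=2, L[2]='b', prepend. Next row=LF[2]=1
  step 5: row=1, L[1]='e', prepend. Next row=LF[1]=4
Reversed output: ebce$

Answer: ebce$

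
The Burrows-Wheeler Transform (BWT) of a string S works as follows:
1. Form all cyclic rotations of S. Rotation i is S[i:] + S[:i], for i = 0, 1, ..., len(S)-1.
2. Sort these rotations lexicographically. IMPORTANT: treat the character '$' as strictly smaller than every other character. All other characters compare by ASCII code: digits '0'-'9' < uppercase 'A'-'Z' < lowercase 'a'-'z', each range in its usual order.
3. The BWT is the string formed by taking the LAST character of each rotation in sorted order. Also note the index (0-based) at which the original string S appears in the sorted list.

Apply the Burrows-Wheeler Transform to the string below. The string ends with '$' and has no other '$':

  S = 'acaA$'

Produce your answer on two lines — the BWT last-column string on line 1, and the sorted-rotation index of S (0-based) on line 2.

Answer: Aac$a
3

Derivation:
All 5 rotations (rotation i = S[i:]+S[:i]):
  rot[0] = acaA$
  rot[1] = caA$a
  rot[2] = aA$ac
  rot[3] = A$aca
  rot[4] = $acaA
Sorted (with $ < everything):
  sorted[0] = $acaA  (last char: 'A')
  sorted[1] = A$aca  (last char: 'a')
  sorted[2] = aA$ac  (last char: 'c')
  sorted[3] = acaA$  (last char: '$')
  sorted[4] = caA$a  (last char: 'a')
Last column: Aac$a
Original string S is at sorted index 3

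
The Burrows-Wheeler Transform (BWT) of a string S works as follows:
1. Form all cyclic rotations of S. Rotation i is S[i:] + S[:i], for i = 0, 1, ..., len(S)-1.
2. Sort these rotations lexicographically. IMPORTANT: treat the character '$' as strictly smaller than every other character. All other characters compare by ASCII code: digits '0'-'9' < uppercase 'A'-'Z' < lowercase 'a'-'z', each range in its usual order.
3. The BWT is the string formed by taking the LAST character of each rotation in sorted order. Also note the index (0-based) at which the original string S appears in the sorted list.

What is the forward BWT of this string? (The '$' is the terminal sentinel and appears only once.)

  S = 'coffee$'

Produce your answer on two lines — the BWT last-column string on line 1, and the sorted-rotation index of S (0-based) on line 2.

All 7 rotations (rotation i = S[i:]+S[:i]):
  rot[0] = coffee$
  rot[1] = offee$c
  rot[2] = ffee$co
  rot[3] = fee$cof
  rot[4] = ee$coff
  rot[5] = e$coffe
  rot[6] = $coffee
Sorted (with $ < everything):
  sorted[0] = $coffee  (last char: 'e')
  sorted[1] = coffee$  (last char: '$')
  sorted[2] = e$coffe  (last char: 'e')
  sorted[3] = ee$coff  (last char: 'f')
  sorted[4] = fee$cof  (last char: 'f')
  sorted[5] = ffee$co  (last char: 'o')
  sorted[6] = offee$c  (last char: 'c')
Last column: e$effoc
Original string S is at sorted index 1

Answer: e$effoc
1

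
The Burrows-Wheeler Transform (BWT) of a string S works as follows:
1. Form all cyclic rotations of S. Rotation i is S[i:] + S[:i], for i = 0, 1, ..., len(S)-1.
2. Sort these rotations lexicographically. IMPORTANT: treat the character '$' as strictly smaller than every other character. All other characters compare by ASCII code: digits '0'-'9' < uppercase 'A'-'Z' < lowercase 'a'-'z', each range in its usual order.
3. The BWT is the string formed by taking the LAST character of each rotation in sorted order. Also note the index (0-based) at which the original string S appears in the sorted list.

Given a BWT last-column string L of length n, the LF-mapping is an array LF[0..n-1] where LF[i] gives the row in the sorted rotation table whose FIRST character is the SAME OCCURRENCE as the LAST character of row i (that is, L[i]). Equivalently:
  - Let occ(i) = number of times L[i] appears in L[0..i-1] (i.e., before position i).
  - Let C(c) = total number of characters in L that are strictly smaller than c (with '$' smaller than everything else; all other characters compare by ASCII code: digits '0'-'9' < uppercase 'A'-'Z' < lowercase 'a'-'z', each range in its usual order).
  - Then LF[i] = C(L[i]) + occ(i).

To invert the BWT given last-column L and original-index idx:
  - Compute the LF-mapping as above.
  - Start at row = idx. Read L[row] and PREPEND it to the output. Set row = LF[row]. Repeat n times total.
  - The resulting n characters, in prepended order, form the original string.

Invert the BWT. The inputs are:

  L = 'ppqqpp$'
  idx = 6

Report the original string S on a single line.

Answer: qppqpp$

Derivation:
LF mapping: 1 2 5 6 3 4 0
Walk LF starting at row 6, prepending L[row]:
  step 1: row=6, L[6]='$', prepend. Next row=LF[6]=0
  step 2: row=0, L[0]='p', prepend. Next row=LF[0]=1
  step 3: row=1, L[1]='p', prepend. Next row=LF[1]=2
  step 4: row=2, L[2]='q', prepend. Next row=LF[2]=5
  step 5: row=5, L[5]='p', prepend. Next row=LF[5]=4
  step 6: row=4, L[4]='p', prepend. Next row=LF[4]=3
  step 7: row=3, L[3]='q', prepend. Next row=LF[3]=6
Reversed output: qppqpp$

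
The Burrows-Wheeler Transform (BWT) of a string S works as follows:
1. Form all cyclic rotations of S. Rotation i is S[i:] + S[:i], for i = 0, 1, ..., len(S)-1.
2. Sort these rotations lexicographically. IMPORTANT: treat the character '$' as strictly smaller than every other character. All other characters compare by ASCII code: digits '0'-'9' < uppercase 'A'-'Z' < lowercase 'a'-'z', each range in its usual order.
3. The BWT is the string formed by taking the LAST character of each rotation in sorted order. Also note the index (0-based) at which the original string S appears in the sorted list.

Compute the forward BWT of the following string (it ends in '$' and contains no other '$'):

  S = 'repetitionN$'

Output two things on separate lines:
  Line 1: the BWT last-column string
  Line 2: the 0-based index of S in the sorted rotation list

Answer: Nnrpttoie$ie
9

Derivation:
All 12 rotations (rotation i = S[i:]+S[:i]):
  rot[0] = repetitionN$
  rot[1] = epetitionN$r
  rot[2] = petitionN$re
  rot[3] = etitionN$rep
  rot[4] = titionN$repe
  rot[5] = itionN$repet
  rot[6] = tionN$repeti
  rot[7] = ionN$repetit
  rot[8] = onN$repetiti
  rot[9] = nN$repetitio
  rot[10] = N$repetition
  rot[11] = $repetitionN
Sorted (with $ < everything):
  sorted[0] = $repetitionN  (last char: 'N')
  sorted[1] = N$repetition  (last char: 'n')
  sorted[2] = epetitionN$r  (last char: 'r')
  sorted[3] = etitionN$rep  (last char: 'p')
  sorted[4] = ionN$repetit  (last char: 't')
  sorted[5] = itionN$repet  (last char: 't')
  sorted[6] = nN$repetitio  (last char: 'o')
  sorted[7] = onN$repetiti  (last char: 'i')
  sorted[8] = petitionN$re  (last char: 'e')
  sorted[9] = repetitionN$  (last char: '$')
  sorted[10] = tionN$repeti  (last char: 'i')
  sorted[11] = titionN$repe  (last char: 'e')
Last column: Nnrpttoie$ie
Original string S is at sorted index 9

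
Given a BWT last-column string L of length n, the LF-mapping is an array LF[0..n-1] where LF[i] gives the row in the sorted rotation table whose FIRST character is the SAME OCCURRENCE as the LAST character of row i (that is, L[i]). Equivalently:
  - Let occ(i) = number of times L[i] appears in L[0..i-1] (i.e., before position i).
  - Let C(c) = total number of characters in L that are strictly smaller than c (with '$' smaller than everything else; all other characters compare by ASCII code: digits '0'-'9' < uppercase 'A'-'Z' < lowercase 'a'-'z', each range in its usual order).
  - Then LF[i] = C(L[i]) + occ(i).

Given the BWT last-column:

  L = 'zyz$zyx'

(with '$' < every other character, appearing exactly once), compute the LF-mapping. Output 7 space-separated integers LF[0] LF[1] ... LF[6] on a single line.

Char counts: '$':1, 'x':1, 'y':2, 'z':3
C (first-col start): C('$')=0, C('x')=1, C('y')=2, C('z')=4
L[0]='z': occ=0, LF[0]=C('z')+0=4+0=4
L[1]='y': occ=0, LF[1]=C('y')+0=2+0=2
L[2]='z': occ=1, LF[2]=C('z')+1=4+1=5
L[3]='$': occ=0, LF[3]=C('$')+0=0+0=0
L[4]='z': occ=2, LF[4]=C('z')+2=4+2=6
L[5]='y': occ=1, LF[5]=C('y')+1=2+1=3
L[6]='x': occ=0, LF[6]=C('x')+0=1+0=1

Answer: 4 2 5 0 6 3 1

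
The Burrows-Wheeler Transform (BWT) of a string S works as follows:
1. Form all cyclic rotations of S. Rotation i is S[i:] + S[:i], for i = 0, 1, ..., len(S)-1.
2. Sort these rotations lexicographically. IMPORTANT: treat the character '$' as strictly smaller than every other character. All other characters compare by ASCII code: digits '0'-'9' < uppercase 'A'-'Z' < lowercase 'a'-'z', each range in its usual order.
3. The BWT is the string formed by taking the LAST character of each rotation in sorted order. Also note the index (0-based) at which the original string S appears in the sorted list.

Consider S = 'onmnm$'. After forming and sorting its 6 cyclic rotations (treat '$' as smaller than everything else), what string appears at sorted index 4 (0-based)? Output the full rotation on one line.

All 6 rotations (rotation i = S[i:]+S[:i]):
  rot[0] = onmnm$
  rot[1] = nmnm$o
  rot[2] = mnm$on
  rot[3] = nm$onm
  rot[4] = m$onmn
  rot[5] = $onmnm
Sorted (with $ < everything):
  sorted[0] = $onmnm
  sorted[1] = m$onmn
  sorted[2] = mnm$on
  sorted[3] = nm$onm
  sorted[4] = nmnm$o
  sorted[5] = onmnm$
sorted[4] = nmnm$o

Answer: nmnm$o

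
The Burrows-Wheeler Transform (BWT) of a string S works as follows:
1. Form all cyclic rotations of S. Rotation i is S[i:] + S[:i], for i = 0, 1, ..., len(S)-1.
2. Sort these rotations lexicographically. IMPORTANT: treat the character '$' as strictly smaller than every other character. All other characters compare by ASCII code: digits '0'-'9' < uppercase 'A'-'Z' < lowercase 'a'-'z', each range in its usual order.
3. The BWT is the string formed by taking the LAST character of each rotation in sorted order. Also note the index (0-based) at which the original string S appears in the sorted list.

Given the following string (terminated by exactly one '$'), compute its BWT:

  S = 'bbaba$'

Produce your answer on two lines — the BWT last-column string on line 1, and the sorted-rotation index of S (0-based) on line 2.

All 6 rotations (rotation i = S[i:]+S[:i]):
  rot[0] = bbaba$
  rot[1] = baba$b
  rot[2] = aba$bb
  rot[3] = ba$bba
  rot[4] = a$bbab
  rot[5] = $bbaba
Sorted (with $ < everything):
  sorted[0] = $bbaba  (last char: 'a')
  sorted[1] = a$bbab  (last char: 'b')
  sorted[2] = aba$bb  (last char: 'b')
  sorted[3] = ba$bba  (last char: 'a')
  sorted[4] = baba$b  (last char: 'b')
  sorted[5] = bbaba$  (last char: '$')
Last column: abbab$
Original string S is at sorted index 5

Answer: abbab$
5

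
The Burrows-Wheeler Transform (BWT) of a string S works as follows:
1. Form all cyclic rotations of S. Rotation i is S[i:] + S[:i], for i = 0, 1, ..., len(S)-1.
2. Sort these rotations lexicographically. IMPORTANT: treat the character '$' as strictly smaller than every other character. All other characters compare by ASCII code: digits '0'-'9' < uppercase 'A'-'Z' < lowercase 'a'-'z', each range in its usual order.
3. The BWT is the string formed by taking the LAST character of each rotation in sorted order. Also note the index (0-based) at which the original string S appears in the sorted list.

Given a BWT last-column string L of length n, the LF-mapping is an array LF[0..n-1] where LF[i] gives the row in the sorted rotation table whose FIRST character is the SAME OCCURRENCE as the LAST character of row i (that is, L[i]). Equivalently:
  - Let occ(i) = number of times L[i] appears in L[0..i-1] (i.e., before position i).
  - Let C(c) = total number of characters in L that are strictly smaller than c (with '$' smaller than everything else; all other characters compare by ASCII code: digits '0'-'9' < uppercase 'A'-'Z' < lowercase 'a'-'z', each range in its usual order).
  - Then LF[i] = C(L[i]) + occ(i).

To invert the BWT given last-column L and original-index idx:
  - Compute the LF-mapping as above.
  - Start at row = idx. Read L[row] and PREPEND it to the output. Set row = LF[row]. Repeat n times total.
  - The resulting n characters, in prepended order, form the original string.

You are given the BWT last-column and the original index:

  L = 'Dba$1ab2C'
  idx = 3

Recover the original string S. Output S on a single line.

LF mapping: 4 7 5 0 1 6 8 2 3
Walk LF starting at row 3, prepending L[row]:
  step 1: row=3, L[3]='$', prepend. Next row=LF[3]=0
  step 2: row=0, L[0]='D', prepend. Next row=LF[0]=4
  step 3: row=4, L[4]='1', prepend. Next row=LF[4]=1
  step 4: row=1, L[1]='b', prepend. Next row=LF[1]=7
  step 5: row=7, L[7]='2', prepend. Next row=LF[7]=2
  step 6: row=2, L[2]='a', prepend. Next row=LF[2]=5
  step 7: row=5, L[5]='a', prepend. Next row=LF[5]=6
  step 8: row=6, L[6]='b', prepend. Next row=LF[6]=8
  step 9: row=8, L[8]='C', prepend. Next row=LF[8]=3
Reversed output: Cbaa2b1D$

Answer: Cbaa2b1D$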